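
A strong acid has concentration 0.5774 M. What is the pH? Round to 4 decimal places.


A strong acid dissociates completely, so [H+] equals the given concentration.
pH = -log10([H+]) = -log10(0.5774)
pH = 0.23852322, rounded to 4 dp:

0.2385


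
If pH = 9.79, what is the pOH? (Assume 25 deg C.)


At 25 deg C, pH + pOH = 14.
pOH = 14 - pH = 14 - 9.79
pOH = 4.21:

4.21


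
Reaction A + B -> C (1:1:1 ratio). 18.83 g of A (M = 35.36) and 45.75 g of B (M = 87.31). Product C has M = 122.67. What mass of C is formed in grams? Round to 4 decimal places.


Find moles of each reactant; the smaller value is the limiting reagent in a 1:1:1 reaction, so moles_C equals moles of the limiter.
n_A = mass_A / M_A = 18.83 / 35.36 = 0.532523 mol
n_B = mass_B / M_B = 45.75 / 87.31 = 0.523995 mol
Limiting reagent: B (smaller), n_limiting = 0.523995 mol
mass_C = n_limiting * M_C = 0.523995 * 122.67
mass_C = 64.27846665 g, rounded to 4 dp:

64.2785 g


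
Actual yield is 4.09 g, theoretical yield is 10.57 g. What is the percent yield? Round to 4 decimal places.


% yield = 100 * actual / theoretical
% yield = 100 * 4.09 / 10.57
% yield = 38.69441816 %, rounded to 4 dp:

38.6944 %


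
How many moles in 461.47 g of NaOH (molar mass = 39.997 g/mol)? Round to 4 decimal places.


n = mass / M
n = 461.47 / 39.997
n = 11.53761532 mol, rounded to 4 dp:

11.5376 mol


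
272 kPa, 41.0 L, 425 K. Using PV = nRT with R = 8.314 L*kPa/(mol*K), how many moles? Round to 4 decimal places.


PV = nRT, solve for n = PV / (RT).
PV = 272 * 41.0 = 11152.0
RT = 8.314 * 425 = 3533.45
n = 11152.0 / 3533.45
n = 3.1561222 mol, rounded to 4 dp:

3.1561 mol


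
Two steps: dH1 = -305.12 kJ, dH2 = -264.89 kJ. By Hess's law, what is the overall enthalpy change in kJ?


Hess's law: enthalpy is a state function, so add the step enthalpies.
dH_total = dH1 + dH2 = -305.12 + (-264.89)
dH_total = -570.01 kJ:

-570.01 kJ


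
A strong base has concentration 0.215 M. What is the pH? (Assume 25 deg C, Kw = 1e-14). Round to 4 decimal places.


A strong base dissociates completely, so [OH-] equals the given concentration.
pOH = -log10([OH-]) = -log10(0.215) = 0.667562
pH = 14 - pOH = 14 - 0.667562
pH = 13.332438, rounded to 4 dp:

13.3324


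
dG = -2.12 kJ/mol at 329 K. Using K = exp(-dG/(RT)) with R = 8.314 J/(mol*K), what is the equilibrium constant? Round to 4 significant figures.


dG is in kJ/mol; multiply by 1000 to match R in J/(mol*K).
RT = 8.314 * 329 = 2735.306 J/mol
exponent = -dG*1000 / (RT) = -(-2.12*1000) / 2735.306 = 0.7750504
K = exp(0.7750504)
K = 2.1707015, rounded to 4 significant figures:

2.171


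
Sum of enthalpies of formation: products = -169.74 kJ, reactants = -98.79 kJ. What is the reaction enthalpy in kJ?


dH_rxn = sum(dH_f products) - sum(dH_f reactants)
dH_rxn = -169.74 - (-98.79)
dH_rxn = -70.95 kJ:

-70.95 kJ


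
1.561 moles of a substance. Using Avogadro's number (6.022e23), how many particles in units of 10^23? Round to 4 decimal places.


N = n * NA, then divide by 1e23 for the requested units.
N / 1e23 = n * 6.022
N / 1e23 = 1.561 * 6.022
N / 1e23 = 9.400342, rounded to 4 dp:

9.4003


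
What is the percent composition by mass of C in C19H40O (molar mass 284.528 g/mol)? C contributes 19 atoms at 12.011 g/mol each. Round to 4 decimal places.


pct = 100 * (n_elem * M_elem) / M_total
mass_contribution = 19 * 12.011 = 228.209 g/mol
pct = 100 * 228.209 / 284.528
pct = 80.206166 %, rounded to 4 dp:

80.2062 %


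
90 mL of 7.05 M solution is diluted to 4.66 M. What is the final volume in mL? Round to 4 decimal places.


Dilution: M1*V1 = M2*V2, solve for V2.
V2 = M1*V1 / M2
V2 = 7.05 * 90 / 4.66
V2 = 634.5 / 4.66
V2 = 136.15879828 mL, rounded to 4 dp:

136.1588 mL


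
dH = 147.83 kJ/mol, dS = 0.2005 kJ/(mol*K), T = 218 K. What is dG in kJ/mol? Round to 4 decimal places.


Gibbs: dG = dH - T*dS (consistent units, dS already in kJ/(mol*K)).
T*dS = 218 * 0.2005 = 43.709
dG = 147.83 - (43.709)
dG = 104.121 kJ/mol, rounded to 4 dp:

104.1210 kJ/mol


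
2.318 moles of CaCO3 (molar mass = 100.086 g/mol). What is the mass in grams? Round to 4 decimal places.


mass = n * M
mass = 2.318 * 100.086
mass = 231.999348 g, rounded to 4 dp:

231.9993 g


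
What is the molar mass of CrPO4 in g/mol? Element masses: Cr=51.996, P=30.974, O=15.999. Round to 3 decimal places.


M = sum(count * atomic_mass) over atoms.
M = 1*51.996 + 1*30.974 + 4*15.999
M = 51.996 + 30.974 + 63.996
M = 146.966 g/mol, rounded to 3 dp:

146.966 g/mol


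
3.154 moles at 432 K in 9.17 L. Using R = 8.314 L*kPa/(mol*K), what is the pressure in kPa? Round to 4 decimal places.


PV = nRT, solve for P = nRT / V.
nRT = 3.154 * 8.314 * 432 = 11328.0578
P = 11328.0578 / 9.17
P = 1235.33890949 kPa, rounded to 4 dp:

1235.3389 kPa


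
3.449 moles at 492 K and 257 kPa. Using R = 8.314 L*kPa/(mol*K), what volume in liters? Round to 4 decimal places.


PV = nRT, solve for V = nRT / P.
nRT = 3.449 * 8.314 * 492 = 14108.0931
V = 14108.0931 / 257
V = 54.89530389 L, rounded to 4 dp:

54.8953 L


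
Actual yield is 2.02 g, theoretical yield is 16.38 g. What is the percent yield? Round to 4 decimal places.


% yield = 100 * actual / theoretical
% yield = 100 * 2.02 / 16.38
% yield = 12.33211233 %, rounded to 4 dp:

12.3321 %


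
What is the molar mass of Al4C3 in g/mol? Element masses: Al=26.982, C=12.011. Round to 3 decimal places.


M = sum(count * atomic_mass) over atoms.
M = 4*26.982 + 3*12.011
M = 107.928 + 36.033
M = 143.961 g/mol, rounded to 3 dp:

143.961 g/mol


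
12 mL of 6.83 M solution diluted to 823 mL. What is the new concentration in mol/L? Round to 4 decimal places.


Dilution: M1*V1 = M2*V2, solve for M2.
M2 = M1*V1 / V2
M2 = 6.83 * 12 / 823
M2 = 81.96 / 823
M2 = 0.09958688 mol/L, rounded to 4 dp:

0.0996 mol/L


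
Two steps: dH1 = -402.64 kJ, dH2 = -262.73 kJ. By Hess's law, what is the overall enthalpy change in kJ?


Hess's law: enthalpy is a state function, so add the step enthalpies.
dH_total = dH1 + dH2 = -402.64 + (-262.73)
dH_total = -665.37 kJ:

-665.37 kJ


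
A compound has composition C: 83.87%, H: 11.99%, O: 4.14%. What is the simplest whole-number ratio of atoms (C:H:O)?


Assume 100 g of compound, divide each mass% by atomic mass to get moles, then normalize by the smallest to get a raw atom ratio.
Moles per 100 g: C: 83.87/12.011 = 6.9828, H: 11.99/1.008 = 11.8948, O: 4.14/15.999 = 0.2588
Raw ratio (divide by min = 0.2588): C: 26.985, H: 45.968, O: 1.0
Multiply by 1 to clear fractions: C: 26.985 ~= 27, H: 45.968 ~= 46, O: 1.0 ~= 1
Reduce by GCD to get the simplest whole-number ratio:

27:46:1


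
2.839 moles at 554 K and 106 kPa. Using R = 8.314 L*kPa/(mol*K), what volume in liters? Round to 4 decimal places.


PV = nRT, solve for V = nRT / P.
nRT = 2.839 * 8.314 * 554 = 13076.3091
V = 13076.3091 / 106
V = 123.3614066 L, rounded to 4 dp:

123.3614 L


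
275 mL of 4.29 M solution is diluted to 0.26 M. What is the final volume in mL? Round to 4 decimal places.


Dilution: M1*V1 = M2*V2, solve for V2.
V2 = M1*V1 / M2
V2 = 4.29 * 275 / 0.26
V2 = 1179.75 / 0.26
V2 = 4537.5 mL, rounded to 4 dp:

4537.5000 mL


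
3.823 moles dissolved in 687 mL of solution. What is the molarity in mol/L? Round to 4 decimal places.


Convert volume to liters: V_L = V_mL / 1000.
V_L = 687 / 1000 = 0.687 L
M = n / V_L = 3.823 / 0.687
M = 5.56477438 mol/L, rounded to 4 dp:

5.5648 mol/L


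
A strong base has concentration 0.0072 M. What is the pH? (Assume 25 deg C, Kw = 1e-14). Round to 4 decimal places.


A strong base dissociates completely, so [OH-] equals the given concentration.
pOH = -log10([OH-]) = -log10(0.0072) = 2.142668
pH = 14 - pOH = 14 - 2.142668
pH = 11.857332, rounded to 4 dp:

11.8573


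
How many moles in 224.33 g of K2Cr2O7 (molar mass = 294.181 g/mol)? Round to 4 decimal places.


n = mass / M
n = 224.33 / 294.181
n = 0.76255775 mol, rounded to 4 dp:

0.7626 mol


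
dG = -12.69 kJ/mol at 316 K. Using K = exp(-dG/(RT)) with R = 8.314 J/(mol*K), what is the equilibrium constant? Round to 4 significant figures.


dG is in kJ/mol; multiply by 1000 to match R in J/(mol*K).
RT = 8.314 * 316 = 2627.224 J/mol
exponent = -dG*1000 / (RT) = -(-12.69*1000) / 2627.224 = 4.83019339
K = exp(4.83019339)
K = 125.23518, rounded to 4 significant figures:

125.2


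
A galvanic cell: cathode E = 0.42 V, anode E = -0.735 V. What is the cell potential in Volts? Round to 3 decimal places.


Standard cell potential: E_cell = E_cathode - E_anode.
E_cell = 0.42 - (-0.735)
E_cell = 1.155 V, rounded to 3 dp:

1.155 V


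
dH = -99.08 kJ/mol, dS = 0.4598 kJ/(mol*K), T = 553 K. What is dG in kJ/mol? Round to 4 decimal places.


Gibbs: dG = dH - T*dS (consistent units, dS already in kJ/(mol*K)).
T*dS = 553 * 0.4598 = 254.2694
dG = -99.08 - (254.2694)
dG = -353.3494 kJ/mol, rounded to 4 dp:

-353.3494 kJ/mol


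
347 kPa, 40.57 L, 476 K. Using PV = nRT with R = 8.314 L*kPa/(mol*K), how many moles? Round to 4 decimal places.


PV = nRT, solve for n = PV / (RT).
PV = 347 * 40.57 = 14077.79
RT = 8.314 * 476 = 3957.464
n = 14077.79 / 3957.464
n = 3.55727557 mol, rounded to 4 dp:

3.5573 mol


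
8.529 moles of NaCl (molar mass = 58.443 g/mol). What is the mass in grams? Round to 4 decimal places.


mass = n * M
mass = 8.529 * 58.443
mass = 498.460347 g, rounded to 4 dp:

498.4603 g


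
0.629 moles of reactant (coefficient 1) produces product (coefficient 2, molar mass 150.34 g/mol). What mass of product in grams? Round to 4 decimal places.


Use the coefficient ratio to convert reactant moles to product moles, then multiply by the product's molar mass.
moles_P = moles_R * (coeff_P / coeff_R) = 0.629 * (2/1) = 1.258
mass_P = moles_P * M_P = 1.258 * 150.34
mass_P = 189.12772 g, rounded to 4 dp:

189.1277 g


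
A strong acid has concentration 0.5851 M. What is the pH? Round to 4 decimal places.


A strong acid dissociates completely, so [H+] equals the given concentration.
pH = -log10([H+]) = -log10(0.5851)
pH = 0.2327699, rounded to 4 dp:

0.2328


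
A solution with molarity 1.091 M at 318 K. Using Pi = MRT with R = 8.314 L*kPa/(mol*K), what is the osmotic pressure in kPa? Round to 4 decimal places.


Osmotic pressure (van't Hoff): Pi = M*R*T.
RT = 8.314 * 318 = 2643.852
Pi = 1.091 * 2643.852
Pi = 2884.442532 kPa, rounded to 4 dp:

2884.4425 kPa


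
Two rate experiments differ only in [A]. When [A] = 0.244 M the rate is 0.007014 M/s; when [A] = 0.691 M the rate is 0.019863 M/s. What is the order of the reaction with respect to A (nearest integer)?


Rate is proportional to [A]^n, so rate2/rate1 = ([A]2/[A]1)^n. Take logs to solve for n.
rate2/rate1 = 0.019863 / 0.007014 = 2.8319
[A]2/[A]1 = 0.691 / 0.244 = 2.832
n = ln(2.8319) / ln(2.832) = 1.0
Nearest integer order:

1


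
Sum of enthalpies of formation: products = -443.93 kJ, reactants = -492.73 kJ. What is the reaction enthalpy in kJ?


dH_rxn = sum(dH_f products) - sum(dH_f reactants)
dH_rxn = -443.93 - (-492.73)
dH_rxn = 48.8 kJ:

48.80 kJ


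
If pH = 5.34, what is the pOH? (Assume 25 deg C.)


At 25 deg C, pH + pOH = 14.
pOH = 14 - pH = 14 - 5.34
pOH = 8.66:

8.66


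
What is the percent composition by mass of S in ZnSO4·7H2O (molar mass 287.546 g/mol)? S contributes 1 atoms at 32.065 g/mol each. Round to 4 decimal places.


pct = 100 * (n_elem * M_elem) / M_total
mass_contribution = 1 * 32.065 = 32.065 g/mol
pct = 100 * 32.065 / 287.546
pct = 11.15125928 %, rounded to 4 dp:

11.1513 %


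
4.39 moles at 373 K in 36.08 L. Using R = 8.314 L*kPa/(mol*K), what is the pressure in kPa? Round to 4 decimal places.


PV = nRT, solve for P = nRT / V.
nRT = 4.39 * 8.314 * 373 = 13613.9256
P = 13613.9256 / 36.08
P = 377.32609756 kPa, rounded to 4 dp:

377.3261 kPa


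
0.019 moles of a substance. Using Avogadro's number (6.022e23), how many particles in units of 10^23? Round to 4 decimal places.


N = n * NA, then divide by 1e23 for the requested units.
N / 1e23 = n * 6.022
N / 1e23 = 0.019 * 6.022
N / 1e23 = 0.114418, rounded to 4 dp:

0.1144


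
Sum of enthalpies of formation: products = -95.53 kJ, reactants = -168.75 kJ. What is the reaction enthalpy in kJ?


dH_rxn = sum(dH_f products) - sum(dH_f reactants)
dH_rxn = -95.53 - (-168.75)
dH_rxn = 73.22 kJ:

73.22 kJ


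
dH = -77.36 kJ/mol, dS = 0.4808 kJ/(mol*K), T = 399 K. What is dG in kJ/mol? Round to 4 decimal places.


Gibbs: dG = dH - T*dS (consistent units, dS already in kJ/(mol*K)).
T*dS = 399 * 0.4808 = 191.8392
dG = -77.36 - (191.8392)
dG = -269.1992 kJ/mol, rounded to 4 dp:

-269.1992 kJ/mol


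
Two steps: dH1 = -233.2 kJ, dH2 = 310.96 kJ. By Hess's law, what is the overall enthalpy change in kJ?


Hess's law: enthalpy is a state function, so add the step enthalpies.
dH_total = dH1 + dH2 = -233.2 + (310.96)
dH_total = 77.76 kJ:

77.76 kJ


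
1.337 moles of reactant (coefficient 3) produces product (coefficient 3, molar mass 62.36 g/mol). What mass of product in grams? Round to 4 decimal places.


Use the coefficient ratio to convert reactant moles to product moles, then multiply by the product's molar mass.
moles_P = moles_R * (coeff_P / coeff_R) = 1.337 * (3/3) = 1.337
mass_P = moles_P * M_P = 1.337 * 62.36
mass_P = 83.37532 g, rounded to 4 dp:

83.3753 g


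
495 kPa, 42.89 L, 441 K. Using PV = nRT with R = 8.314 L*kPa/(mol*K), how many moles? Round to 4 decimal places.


PV = nRT, solve for n = PV / (RT).
PV = 495 * 42.89 = 21230.55
RT = 8.314 * 441 = 3666.474
n = 21230.55 / 3666.474
n = 5.79045426 mol, rounded to 4 dp:

5.7905 mol


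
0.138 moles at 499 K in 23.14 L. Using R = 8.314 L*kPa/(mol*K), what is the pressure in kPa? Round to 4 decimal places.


PV = nRT, solve for P = nRT / V.
nRT = 0.138 * 8.314 * 499 = 572.5187
P = 572.5187 / 23.14
P = 24.74151685 kPa, rounded to 4 dp:

24.7415 kPa


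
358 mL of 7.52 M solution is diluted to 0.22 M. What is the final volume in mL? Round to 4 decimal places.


Dilution: M1*V1 = M2*V2, solve for V2.
V2 = M1*V1 / M2
V2 = 7.52 * 358 / 0.22
V2 = 2692.16 / 0.22
V2 = 12237.09090909 mL, rounded to 4 dp:

12237.0909 mL


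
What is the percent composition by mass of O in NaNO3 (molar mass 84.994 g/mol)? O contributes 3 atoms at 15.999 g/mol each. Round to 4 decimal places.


pct = 100 * (n_elem * M_elem) / M_total
mass_contribution = 3 * 15.999 = 47.997 g/mol
pct = 100 * 47.997 / 84.994
pct = 56.47104501 %, rounded to 4 dp:

56.4710 %


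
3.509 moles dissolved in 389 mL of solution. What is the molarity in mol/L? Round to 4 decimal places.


Convert volume to liters: V_L = V_mL / 1000.
V_L = 389 / 1000 = 0.389 L
M = n / V_L = 3.509 / 0.389
M = 9.02056555 mol/L, rounded to 4 dp:

9.0206 mol/L


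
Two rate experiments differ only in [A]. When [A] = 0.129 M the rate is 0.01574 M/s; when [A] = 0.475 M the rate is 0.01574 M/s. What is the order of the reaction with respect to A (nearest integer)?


Rate is proportional to [A]^n, so rate2/rate1 = ([A]2/[A]1)^n. Take logs to solve for n.
rate2/rate1 = 0.01574 / 0.01574 = 1.0
[A]2/[A]1 = 0.475 / 0.129 = 3.6822
n = ln(1.0) / ln(3.6822) = 0.0
Nearest integer order:

0


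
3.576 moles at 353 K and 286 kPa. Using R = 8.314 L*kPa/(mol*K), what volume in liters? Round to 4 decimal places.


PV = nRT, solve for V = nRT / P.
nRT = 3.576 * 8.314 * 353 = 10494.995
V = 10494.995 / 286
V = 36.69578671 L, rounded to 4 dp:

36.6958 L


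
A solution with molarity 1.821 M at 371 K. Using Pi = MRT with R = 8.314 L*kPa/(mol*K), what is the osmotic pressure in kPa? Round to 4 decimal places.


Osmotic pressure (van't Hoff): Pi = M*R*T.
RT = 8.314 * 371 = 3084.494
Pi = 1.821 * 3084.494
Pi = 5616.863574 kPa, rounded to 4 dp:

5616.8636 kPa


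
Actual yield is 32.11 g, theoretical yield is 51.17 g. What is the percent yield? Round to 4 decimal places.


% yield = 100 * actual / theoretical
% yield = 100 * 32.11 / 51.17
% yield = 62.75161227 %, rounded to 4 dp:

62.7516 %


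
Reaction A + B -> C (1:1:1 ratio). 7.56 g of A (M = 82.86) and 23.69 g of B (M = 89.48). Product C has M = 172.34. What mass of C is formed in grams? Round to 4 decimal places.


Find moles of each reactant; the smaller value is the limiting reagent in a 1:1:1 reaction, so moles_C equals moles of the limiter.
n_A = mass_A / M_A = 7.56 / 82.86 = 0.091238 mol
n_B = mass_B / M_B = 23.69 / 89.48 = 0.264752 mol
Limiting reagent: A (smaller), n_limiting = 0.091238 mol
mass_C = n_limiting * M_C = 0.091238 * 172.34
mass_C = 15.72395692 g, rounded to 4 dp:

15.7240 g


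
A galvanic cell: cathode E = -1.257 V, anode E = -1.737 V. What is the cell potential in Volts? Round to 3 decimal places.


Standard cell potential: E_cell = E_cathode - E_anode.
E_cell = -1.257 - (-1.737)
E_cell = 0.48 V, rounded to 3 dp:

0.480 V


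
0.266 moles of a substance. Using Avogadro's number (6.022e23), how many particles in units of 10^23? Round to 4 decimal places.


N = n * NA, then divide by 1e23 for the requested units.
N / 1e23 = n * 6.022
N / 1e23 = 0.266 * 6.022
N / 1e23 = 1.601852, rounded to 4 dp:

1.6019


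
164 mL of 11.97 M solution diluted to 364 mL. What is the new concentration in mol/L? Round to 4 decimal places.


Dilution: M1*V1 = M2*V2, solve for M2.
M2 = M1*V1 / V2
M2 = 11.97 * 164 / 364
M2 = 1963.08 / 364
M2 = 5.39307692 mol/L, rounded to 4 dp:

5.3931 mol/L


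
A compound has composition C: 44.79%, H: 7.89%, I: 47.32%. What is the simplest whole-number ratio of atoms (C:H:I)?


Assume 100 g of compound, divide each mass% by atomic mass to get moles, then normalize by the smallest to get a raw atom ratio.
Moles per 100 g: C: 44.79/12.011 = 3.7291, H: 7.89/1.008 = 7.8274, I: 47.32/126.904 = 0.3729
Raw ratio (divide by min = 0.3729): C: 10.001, H: 20.992, I: 1.0
Multiply by 1 to clear fractions: C: 10.001 ~= 10, H: 20.992 ~= 21, I: 1.0 ~= 1
Reduce by GCD to get the simplest whole-number ratio:

10:21:1


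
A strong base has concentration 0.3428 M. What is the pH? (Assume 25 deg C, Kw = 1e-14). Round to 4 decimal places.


A strong base dissociates completely, so [OH-] equals the given concentration.
pOH = -log10([OH-]) = -log10(0.3428) = 0.464959
pH = 14 - pOH = 14 - 0.464959
pH = 13.535041, rounded to 4 dp:

13.5350


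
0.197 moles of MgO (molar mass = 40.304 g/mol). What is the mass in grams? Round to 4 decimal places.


mass = n * M
mass = 0.197 * 40.304
mass = 7.939888 g, rounded to 4 dp:

7.9399 g


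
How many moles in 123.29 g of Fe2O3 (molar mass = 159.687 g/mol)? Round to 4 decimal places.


n = mass / M
n = 123.29 / 159.687
n = 0.77207287 mol, rounded to 4 dp:

0.7721 mol


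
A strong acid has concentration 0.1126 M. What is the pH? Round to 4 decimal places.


A strong acid dissociates completely, so [H+] equals the given concentration.
pH = -log10([H+]) = -log10(0.1126)
pH = 0.94846161, rounded to 4 dp:

0.9485


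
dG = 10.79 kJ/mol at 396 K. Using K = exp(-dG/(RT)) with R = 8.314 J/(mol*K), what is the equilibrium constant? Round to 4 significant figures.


dG is in kJ/mol; multiply by 1000 to match R in J/(mol*K).
RT = 8.314 * 396 = 3292.344 J/mol
exponent = -dG*1000 / (RT) = -(10.79*1000) / 3292.344 = -3.27730031
K = exp(-3.27730031)
K = 0.037729979, rounded to 4 significant figures:

0.03773


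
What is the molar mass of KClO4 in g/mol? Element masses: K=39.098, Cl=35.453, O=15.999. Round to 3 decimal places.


M = sum(count * atomic_mass) over atoms.
M = 1*39.098 + 1*35.453 + 4*15.999
M = 39.098 + 35.453 + 63.996
M = 138.547 g/mol, rounded to 3 dp:

138.547 g/mol


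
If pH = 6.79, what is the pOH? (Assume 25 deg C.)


At 25 deg C, pH + pOH = 14.
pOH = 14 - pH = 14 - 6.79
pOH = 7.21:

7.21


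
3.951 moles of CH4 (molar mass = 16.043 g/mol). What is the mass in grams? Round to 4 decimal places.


mass = n * M
mass = 3.951 * 16.043
mass = 63.385893 g, rounded to 4 dp:

63.3859 g


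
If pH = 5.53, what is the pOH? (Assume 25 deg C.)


At 25 deg C, pH + pOH = 14.
pOH = 14 - pH = 14 - 5.53
pOH = 8.47:

8.47


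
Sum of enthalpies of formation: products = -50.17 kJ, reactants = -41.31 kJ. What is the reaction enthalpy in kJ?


dH_rxn = sum(dH_f products) - sum(dH_f reactants)
dH_rxn = -50.17 - (-41.31)
dH_rxn = -8.86 kJ:

-8.86 kJ


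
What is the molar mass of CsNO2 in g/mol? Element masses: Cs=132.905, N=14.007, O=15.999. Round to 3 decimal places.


M = sum(count * atomic_mass) over atoms.
M = 1*132.905 + 1*14.007 + 2*15.999
M = 132.905 + 14.007 + 31.998
M = 178.91 g/mol, rounded to 3 dp:

178.910 g/mol


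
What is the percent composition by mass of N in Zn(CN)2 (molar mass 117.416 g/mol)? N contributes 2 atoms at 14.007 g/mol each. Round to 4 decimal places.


pct = 100 * (n_elem * M_elem) / M_total
mass_contribution = 2 * 14.007 = 28.014 g/mol
pct = 100 * 28.014 / 117.416
pct = 23.8587586 %, rounded to 4 dp:

23.8588 %


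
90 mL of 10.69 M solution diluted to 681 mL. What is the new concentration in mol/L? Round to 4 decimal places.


Dilution: M1*V1 = M2*V2, solve for M2.
M2 = M1*V1 / V2
M2 = 10.69 * 90 / 681
M2 = 962.1 / 681
M2 = 1.41277533 mol/L, rounded to 4 dp:

1.4128 mol/L


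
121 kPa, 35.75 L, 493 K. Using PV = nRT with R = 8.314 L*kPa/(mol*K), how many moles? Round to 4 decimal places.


PV = nRT, solve for n = PV / (RT).
PV = 121 * 35.75 = 4325.75
RT = 8.314 * 493 = 4098.802
n = 4325.75 / 4098.802
n = 1.05536935 mol, rounded to 4 dp:

1.0554 mol


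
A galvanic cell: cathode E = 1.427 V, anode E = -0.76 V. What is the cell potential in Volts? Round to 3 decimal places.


Standard cell potential: E_cell = E_cathode - E_anode.
E_cell = 1.427 - (-0.76)
E_cell = 2.187 V, rounded to 3 dp:

2.187 V


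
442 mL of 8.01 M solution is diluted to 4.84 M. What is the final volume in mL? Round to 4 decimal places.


Dilution: M1*V1 = M2*V2, solve for V2.
V2 = M1*V1 / M2
V2 = 8.01 * 442 / 4.84
V2 = 3540.42 / 4.84
V2 = 731.49173554 mL, rounded to 4 dp:

731.4917 mL


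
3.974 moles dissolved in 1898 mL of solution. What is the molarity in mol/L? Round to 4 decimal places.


Convert volume to liters: V_L = V_mL / 1000.
V_L = 1898 / 1000 = 1.898 L
M = n / V_L = 3.974 / 1.898
M = 2.09378293 mol/L, rounded to 4 dp:

2.0938 mol/L


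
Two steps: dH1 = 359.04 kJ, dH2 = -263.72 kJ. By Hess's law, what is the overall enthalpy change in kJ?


Hess's law: enthalpy is a state function, so add the step enthalpies.
dH_total = dH1 + dH2 = 359.04 + (-263.72)
dH_total = 95.32 kJ:

95.32 kJ


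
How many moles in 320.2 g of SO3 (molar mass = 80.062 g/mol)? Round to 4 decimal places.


n = mass / M
n = 320.2 / 80.062
n = 3.99940046 mol, rounded to 4 dp:

3.9994 mol


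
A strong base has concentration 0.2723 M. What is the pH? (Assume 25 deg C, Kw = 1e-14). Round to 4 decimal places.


A strong base dissociates completely, so [OH-] equals the given concentration.
pOH = -log10([OH-]) = -log10(0.2723) = 0.564952
pH = 14 - pOH = 14 - 0.564952
pH = 13.435048, rounded to 4 dp:

13.4350


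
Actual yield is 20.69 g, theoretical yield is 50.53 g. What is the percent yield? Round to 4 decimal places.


% yield = 100 * actual / theoretical
% yield = 100 * 20.69 / 50.53
% yield = 40.94597269 %, rounded to 4 dp:

40.9460 %


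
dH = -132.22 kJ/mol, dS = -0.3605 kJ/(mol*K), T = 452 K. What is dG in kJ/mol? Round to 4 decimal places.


Gibbs: dG = dH - T*dS (consistent units, dS already in kJ/(mol*K)).
T*dS = 452 * -0.3605 = -162.946
dG = -132.22 - (-162.946)
dG = 30.726 kJ/mol, rounded to 4 dp:

30.7260 kJ/mol


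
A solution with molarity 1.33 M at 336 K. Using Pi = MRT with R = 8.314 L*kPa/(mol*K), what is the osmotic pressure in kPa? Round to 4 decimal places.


Osmotic pressure (van't Hoff): Pi = M*R*T.
RT = 8.314 * 336 = 2793.504
Pi = 1.33 * 2793.504
Pi = 3715.36032 kPa, rounded to 4 dp:

3715.3603 kPa


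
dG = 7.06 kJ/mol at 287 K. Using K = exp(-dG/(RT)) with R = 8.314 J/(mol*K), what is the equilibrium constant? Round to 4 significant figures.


dG is in kJ/mol; multiply by 1000 to match R in J/(mol*K).
RT = 8.314 * 287 = 2386.118 J/mol
exponent = -dG*1000 / (RT) = -(7.06*1000) / 2386.118 = -2.95878075
K = exp(-2.95878075)
K = 0.051882136, rounded to 4 significant figures:

0.05188


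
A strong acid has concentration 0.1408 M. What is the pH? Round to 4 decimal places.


A strong acid dissociates completely, so [H+] equals the given concentration.
pH = -log10([H+]) = -log10(0.1408)
pH = 0.85139735, rounded to 4 dp:

0.8514


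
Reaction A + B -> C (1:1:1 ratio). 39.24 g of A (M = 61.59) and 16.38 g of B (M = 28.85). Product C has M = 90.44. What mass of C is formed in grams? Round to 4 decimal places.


Find moles of each reactant; the smaller value is the limiting reagent in a 1:1:1 reaction, so moles_C equals moles of the limiter.
n_A = mass_A / M_A = 39.24 / 61.59 = 0.637116 mol
n_B = mass_B / M_B = 16.38 / 28.85 = 0.567764 mol
Limiting reagent: B (smaller), n_limiting = 0.567764 mol
mass_C = n_limiting * M_C = 0.567764 * 90.44
mass_C = 51.34857616 g, rounded to 4 dp:

51.3486 g


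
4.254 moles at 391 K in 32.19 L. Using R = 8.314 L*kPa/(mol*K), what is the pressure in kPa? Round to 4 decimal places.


PV = nRT, solve for P = nRT / V.
nRT = 4.254 * 8.314 * 391 = 13828.7926
P = 13828.7926 / 32.19
P = 429.59902454 kPa, rounded to 4 dp:

429.5990 kPa


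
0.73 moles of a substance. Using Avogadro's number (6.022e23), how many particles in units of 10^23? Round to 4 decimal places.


N = n * NA, then divide by 1e23 for the requested units.
N / 1e23 = n * 6.022
N / 1e23 = 0.73 * 6.022
N / 1e23 = 4.39606, rounded to 4 dp:

4.3961


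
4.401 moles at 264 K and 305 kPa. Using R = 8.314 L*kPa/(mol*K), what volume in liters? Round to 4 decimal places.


PV = nRT, solve for V = nRT / P.
nRT = 4.401 * 8.314 * 264 = 9659.7373
V = 9659.7373 / 305
V = 31.67126984 L, rounded to 4 dp:

31.6713 L


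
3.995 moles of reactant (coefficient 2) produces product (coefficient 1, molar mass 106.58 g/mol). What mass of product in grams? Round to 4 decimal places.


Use the coefficient ratio to convert reactant moles to product moles, then multiply by the product's molar mass.
moles_P = moles_R * (coeff_P / coeff_R) = 3.995 * (1/2) = 1.9975
mass_P = moles_P * M_P = 1.9975 * 106.58
mass_P = 212.89355 g, rounded to 4 dp:

212.8936 g


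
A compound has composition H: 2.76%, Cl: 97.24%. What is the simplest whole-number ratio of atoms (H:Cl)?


Assume 100 g of compound, divide each mass% by atomic mass to get moles, then normalize by the smallest to get a raw atom ratio.
Moles per 100 g: H: 2.76/1.008 = 2.7381, Cl: 97.24/35.453 = 2.7428
Raw ratio (divide by min = 2.7381): H: 1.0, Cl: 1.002
Multiply by 1 to clear fractions: H: 1.0 ~= 1, Cl: 1.002 ~= 1
Reduce by GCD to get the simplest whole-number ratio:

1:1


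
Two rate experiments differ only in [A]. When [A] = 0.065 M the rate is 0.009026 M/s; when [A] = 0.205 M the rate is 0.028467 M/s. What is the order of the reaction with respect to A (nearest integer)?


Rate is proportional to [A]^n, so rate2/rate1 = ([A]2/[A]1)^n. Take logs to solve for n.
rate2/rate1 = 0.028467 / 0.009026 = 3.1539
[A]2/[A]1 = 0.205 / 0.065 = 3.1538
n = ln(3.1539) / ln(3.1538) = 1.0
Nearest integer order:

1


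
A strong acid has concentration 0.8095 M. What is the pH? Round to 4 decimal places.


A strong acid dissociates completely, so [H+] equals the given concentration.
pH = -log10([H+]) = -log10(0.8095)
pH = 0.09178315, rounded to 4 dp:

0.0918


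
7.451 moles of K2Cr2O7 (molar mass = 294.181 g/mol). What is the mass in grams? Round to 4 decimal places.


mass = n * M
mass = 7.451 * 294.181
mass = 2191.942631 g, rounded to 4 dp:

2191.9426 g


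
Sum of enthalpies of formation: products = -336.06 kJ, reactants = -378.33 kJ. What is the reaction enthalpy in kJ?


dH_rxn = sum(dH_f products) - sum(dH_f reactants)
dH_rxn = -336.06 - (-378.33)
dH_rxn = 42.27 kJ:

42.27 kJ


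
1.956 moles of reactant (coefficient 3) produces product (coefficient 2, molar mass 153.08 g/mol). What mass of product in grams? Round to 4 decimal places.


Use the coefficient ratio to convert reactant moles to product moles, then multiply by the product's molar mass.
moles_P = moles_R * (coeff_P / coeff_R) = 1.956 * (2/3) = 1.304
mass_P = moles_P * M_P = 1.304 * 153.08
mass_P = 199.61632 g, rounded to 4 dp:

199.6163 g


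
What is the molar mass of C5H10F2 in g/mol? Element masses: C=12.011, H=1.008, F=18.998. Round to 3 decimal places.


M = sum(count * atomic_mass) over atoms.
M = 5*12.011 + 10*1.008 + 2*18.998
M = 60.055 + 10.08 + 37.996
M = 108.131 g/mol, rounded to 3 dp:

108.131 g/mol


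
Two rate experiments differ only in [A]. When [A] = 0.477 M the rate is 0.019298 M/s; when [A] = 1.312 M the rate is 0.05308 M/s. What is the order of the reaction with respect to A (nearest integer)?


Rate is proportional to [A]^n, so rate2/rate1 = ([A]2/[A]1)^n. Take logs to solve for n.
rate2/rate1 = 0.05308 / 0.019298 = 2.7505
[A]2/[A]1 = 1.312 / 0.477 = 2.7505
n = ln(2.7505) / ln(2.7505) = 1.0
Nearest integer order:

1


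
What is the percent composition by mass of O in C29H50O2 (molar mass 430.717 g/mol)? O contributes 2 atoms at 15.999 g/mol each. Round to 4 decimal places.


pct = 100 * (n_elem * M_elem) / M_total
mass_contribution = 2 * 15.999 = 31.998 g/mol
pct = 100 * 31.998 / 430.717
pct = 7.42900791 %, rounded to 4 dp:

7.4290 %


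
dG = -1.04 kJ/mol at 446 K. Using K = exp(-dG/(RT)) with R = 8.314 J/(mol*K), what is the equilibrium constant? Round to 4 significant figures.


dG is in kJ/mol; multiply by 1000 to match R in J/(mol*K).
RT = 8.314 * 446 = 3708.044 J/mol
exponent = -dG*1000 / (RT) = -(-1.04*1000) / 3708.044 = 0.28047132
K = exp(0.28047132)
K = 1.3237536, rounded to 4 significant figures:

1.324


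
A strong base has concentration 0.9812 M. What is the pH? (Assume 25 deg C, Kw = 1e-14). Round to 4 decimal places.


A strong base dissociates completely, so [OH-] equals the given concentration.
pOH = -log10([OH-]) = -log10(0.9812) = 0.008242
pH = 14 - pOH = 14 - 0.008242
pH = 13.991758, rounded to 4 dp:

13.9918


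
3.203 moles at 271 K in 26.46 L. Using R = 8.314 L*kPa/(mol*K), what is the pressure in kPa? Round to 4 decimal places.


PV = nRT, solve for P = nRT / V.
nRT = 3.203 * 8.314 * 271 = 7216.6601
P = 7216.6601 / 26.46
P = 272.73847695 kPa, rounded to 4 dp:

272.7385 kPa


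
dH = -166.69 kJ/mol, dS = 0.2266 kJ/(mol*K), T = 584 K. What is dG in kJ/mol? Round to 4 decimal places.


Gibbs: dG = dH - T*dS (consistent units, dS already in kJ/(mol*K)).
T*dS = 584 * 0.2266 = 132.3344
dG = -166.69 - (132.3344)
dG = -299.0244 kJ/mol, rounded to 4 dp:

-299.0244 kJ/mol


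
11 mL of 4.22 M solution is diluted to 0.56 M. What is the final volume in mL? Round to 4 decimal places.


Dilution: M1*V1 = M2*V2, solve for V2.
V2 = M1*V1 / M2
V2 = 4.22 * 11 / 0.56
V2 = 46.42 / 0.56
V2 = 82.89285714 mL, rounded to 4 dp:

82.8929 mL


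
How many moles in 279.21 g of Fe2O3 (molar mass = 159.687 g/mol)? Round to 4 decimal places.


n = mass / M
n = 279.21 / 159.687
n = 1.74848297 mol, rounded to 4 dp:

1.7485 mol


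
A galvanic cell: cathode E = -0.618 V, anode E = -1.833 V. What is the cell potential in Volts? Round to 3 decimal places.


Standard cell potential: E_cell = E_cathode - E_anode.
E_cell = -0.618 - (-1.833)
E_cell = 1.215 V, rounded to 3 dp:

1.215 V


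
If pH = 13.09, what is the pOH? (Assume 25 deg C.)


At 25 deg C, pH + pOH = 14.
pOH = 14 - pH = 14 - 13.09
pOH = 0.91:

0.91


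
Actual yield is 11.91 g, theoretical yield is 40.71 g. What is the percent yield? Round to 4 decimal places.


% yield = 100 * actual / theoretical
% yield = 100 * 11.91 / 40.71
% yield = 29.25571113 %, rounded to 4 dp:

29.2557 %


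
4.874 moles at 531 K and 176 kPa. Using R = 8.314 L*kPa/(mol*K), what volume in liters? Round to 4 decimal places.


PV = nRT, solve for V = nRT / P.
nRT = 4.874 * 8.314 * 531 = 21517.4135
V = 21517.4135 / 176
V = 122.25803125 L, rounded to 4 dp:

122.2580 L


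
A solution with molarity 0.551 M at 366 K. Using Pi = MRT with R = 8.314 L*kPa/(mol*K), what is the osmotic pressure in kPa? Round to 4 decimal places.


Osmotic pressure (van't Hoff): Pi = M*R*T.
RT = 8.314 * 366 = 3042.924
Pi = 0.551 * 3042.924
Pi = 1676.651124 kPa, rounded to 4 dp:

1676.6511 kPa


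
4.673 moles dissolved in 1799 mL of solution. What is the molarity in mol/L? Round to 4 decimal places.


Convert volume to liters: V_L = V_mL / 1000.
V_L = 1799 / 1000 = 1.799 L
M = n / V_L = 4.673 / 1.799
M = 2.5975542 mol/L, rounded to 4 dp:

2.5976 mol/L


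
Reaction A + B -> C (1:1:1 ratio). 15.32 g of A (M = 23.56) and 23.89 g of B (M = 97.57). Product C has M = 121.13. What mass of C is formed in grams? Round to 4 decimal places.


Find moles of each reactant; the smaller value is the limiting reagent in a 1:1:1 reaction, so moles_C equals moles of the limiter.
n_A = mass_A / M_A = 15.32 / 23.56 = 0.650255 mol
n_B = mass_B / M_B = 23.89 / 97.57 = 0.24485 mol
Limiting reagent: B (smaller), n_limiting = 0.24485 mol
mass_C = n_limiting * M_C = 0.24485 * 121.13
mass_C = 29.6586805 g, rounded to 4 dp:

29.6587 g


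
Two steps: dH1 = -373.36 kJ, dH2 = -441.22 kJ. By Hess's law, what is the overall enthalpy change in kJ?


Hess's law: enthalpy is a state function, so add the step enthalpies.
dH_total = dH1 + dH2 = -373.36 + (-441.22)
dH_total = -814.58 kJ:

-814.58 kJ


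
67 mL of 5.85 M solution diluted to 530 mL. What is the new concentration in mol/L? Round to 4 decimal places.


Dilution: M1*V1 = M2*V2, solve for M2.
M2 = M1*V1 / V2
M2 = 5.85 * 67 / 530
M2 = 391.95 / 530
M2 = 0.7395283 mol/L, rounded to 4 dp:

0.7395 mol/L


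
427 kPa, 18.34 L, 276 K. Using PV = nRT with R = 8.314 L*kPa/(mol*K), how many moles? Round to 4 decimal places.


PV = nRT, solve for n = PV / (RT).
PV = 427 * 18.34 = 7831.18
RT = 8.314 * 276 = 2294.664
n = 7831.18 / 2294.664
n = 3.41277852 mol, rounded to 4 dp:

3.4128 mol


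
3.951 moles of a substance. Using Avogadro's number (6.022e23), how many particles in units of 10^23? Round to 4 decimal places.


N = n * NA, then divide by 1e23 for the requested units.
N / 1e23 = n * 6.022
N / 1e23 = 3.951 * 6.022
N / 1e23 = 23.792922, rounded to 4 dp:

23.7929


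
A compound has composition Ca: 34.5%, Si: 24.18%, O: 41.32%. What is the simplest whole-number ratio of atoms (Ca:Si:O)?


Assume 100 g of compound, divide each mass% by atomic mass to get moles, then normalize by the smallest to get a raw atom ratio.
Moles per 100 g: Ca: 34.5/40.078 = 0.8608, Si: 24.18/28.086 = 0.8609, O: 41.32/15.999 = 2.5827
Raw ratio (divide by min = 0.8608): Ca: 1.0, Si: 1.0, O: 3.0
Multiply by 1 to clear fractions: Ca: 1.0 ~= 1, Si: 1.0 ~= 1, O: 3.0 ~= 3
Reduce by GCD to get the simplest whole-number ratio:

1:1:3


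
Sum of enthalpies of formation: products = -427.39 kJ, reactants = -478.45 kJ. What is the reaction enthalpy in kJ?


dH_rxn = sum(dH_f products) - sum(dH_f reactants)
dH_rxn = -427.39 - (-478.45)
dH_rxn = 51.06 kJ:

51.06 kJ


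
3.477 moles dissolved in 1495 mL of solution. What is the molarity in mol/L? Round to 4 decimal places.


Convert volume to liters: V_L = V_mL / 1000.
V_L = 1495 / 1000 = 1.495 L
M = n / V_L = 3.477 / 1.495
M = 2.32575251 mol/L, rounded to 4 dp:

2.3258 mol/L


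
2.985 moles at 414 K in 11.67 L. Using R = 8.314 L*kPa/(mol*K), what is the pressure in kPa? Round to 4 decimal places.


PV = nRT, solve for P = nRT / V.
nRT = 2.985 * 8.314 * 414 = 10274.3581
P = 10274.3581 / 11.67
P = 880.40772065 kPa, rounded to 4 dp:

880.4077 kPa


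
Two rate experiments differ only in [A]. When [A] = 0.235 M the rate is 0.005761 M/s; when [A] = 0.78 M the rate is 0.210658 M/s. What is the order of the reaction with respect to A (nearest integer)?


Rate is proportional to [A]^n, so rate2/rate1 = ([A]2/[A]1)^n. Take logs to solve for n.
rate2/rate1 = 0.210658 / 0.005761 = 36.5662
[A]2/[A]1 = 0.78 / 0.235 = 3.3191
n = ln(36.5662) / ln(3.3191) = 3.0
Nearest integer order:

3


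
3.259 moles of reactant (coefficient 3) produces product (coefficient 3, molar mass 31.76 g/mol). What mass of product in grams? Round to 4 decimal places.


Use the coefficient ratio to convert reactant moles to product moles, then multiply by the product's molar mass.
moles_P = moles_R * (coeff_P / coeff_R) = 3.259 * (3/3) = 3.259
mass_P = moles_P * M_P = 3.259 * 31.76
mass_P = 103.50584 g, rounded to 4 dp:

103.5058 g


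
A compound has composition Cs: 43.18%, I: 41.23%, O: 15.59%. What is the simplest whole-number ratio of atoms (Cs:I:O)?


Assume 100 g of compound, divide each mass% by atomic mass to get moles, then normalize by the smallest to get a raw atom ratio.
Moles per 100 g: Cs: 43.18/132.905 = 0.3249, I: 41.23/126.904 = 0.3249, O: 15.59/15.999 = 0.9744
Raw ratio (divide by min = 0.3249): Cs: 1.0, I: 1.0, O: 2.999
Multiply by 1 to clear fractions: Cs: 1.0 ~= 1, I: 1.0 ~= 1, O: 2.999 ~= 3
Reduce by GCD to get the simplest whole-number ratio:

1:1:3


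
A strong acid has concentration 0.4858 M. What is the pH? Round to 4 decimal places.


A strong acid dissociates completely, so [H+] equals the given concentration.
pH = -log10([H+]) = -log10(0.4858)
pH = 0.31354249, rounded to 4 dp:

0.3135


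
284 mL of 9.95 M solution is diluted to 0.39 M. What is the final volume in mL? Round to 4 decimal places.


Dilution: M1*V1 = M2*V2, solve for V2.
V2 = M1*V1 / M2
V2 = 9.95 * 284 / 0.39
V2 = 2825.8 / 0.39
V2 = 7245.64102564 mL, rounded to 4 dp:

7245.6410 mL


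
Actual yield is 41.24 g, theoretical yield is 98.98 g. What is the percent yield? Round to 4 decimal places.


% yield = 100 * actual / theoretical
% yield = 100 * 41.24 / 98.98
% yield = 41.66498282 %, rounded to 4 dp:

41.6650 %


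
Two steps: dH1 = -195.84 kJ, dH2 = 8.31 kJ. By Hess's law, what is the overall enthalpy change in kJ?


Hess's law: enthalpy is a state function, so add the step enthalpies.
dH_total = dH1 + dH2 = -195.84 + (8.31)
dH_total = -187.53 kJ:

-187.53 kJ


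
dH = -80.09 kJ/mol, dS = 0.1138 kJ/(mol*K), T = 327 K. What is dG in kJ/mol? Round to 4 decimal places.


Gibbs: dG = dH - T*dS (consistent units, dS already in kJ/(mol*K)).
T*dS = 327 * 0.1138 = 37.2126
dG = -80.09 - (37.2126)
dG = -117.3026 kJ/mol, rounded to 4 dp:

-117.3026 kJ/mol


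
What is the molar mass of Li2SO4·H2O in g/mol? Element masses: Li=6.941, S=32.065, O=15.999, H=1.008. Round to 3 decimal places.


M = sum(count * atomic_mass) over atoms.
M = 2*6.941 + 1*32.065 + 5*15.999 + 2*1.008
M = 13.882 + 32.065 + 79.995 + 2.016
M = 127.958 g/mol, rounded to 3 dp:

127.958 g/mol


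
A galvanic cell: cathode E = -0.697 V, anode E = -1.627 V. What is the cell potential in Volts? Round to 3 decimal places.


Standard cell potential: E_cell = E_cathode - E_anode.
E_cell = -0.697 - (-1.627)
E_cell = 0.93 V, rounded to 3 dp:

0.930 V


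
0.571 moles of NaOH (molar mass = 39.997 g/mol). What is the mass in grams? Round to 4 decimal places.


mass = n * M
mass = 0.571 * 39.997
mass = 22.838287 g, rounded to 4 dp:

22.8383 g


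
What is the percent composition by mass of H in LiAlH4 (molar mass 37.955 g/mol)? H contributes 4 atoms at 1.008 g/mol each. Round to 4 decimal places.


pct = 100 * (n_elem * M_elem) / M_total
mass_contribution = 4 * 1.008 = 4.032 g/mol
pct = 100 * 4.032 / 37.955
pct = 10.62310631 %, rounded to 4 dp:

10.6231 %


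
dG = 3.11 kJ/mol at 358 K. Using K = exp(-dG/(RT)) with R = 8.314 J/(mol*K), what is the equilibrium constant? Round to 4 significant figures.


dG is in kJ/mol; multiply by 1000 to match R in J/(mol*K).
RT = 8.314 * 358 = 2976.412 J/mol
exponent = -dG*1000 / (RT) = -(3.11*1000) / 2976.412 = -1.04488223
K = exp(-1.04488223)
K = 0.35173324, rounded to 4 significant figures:

0.3517
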